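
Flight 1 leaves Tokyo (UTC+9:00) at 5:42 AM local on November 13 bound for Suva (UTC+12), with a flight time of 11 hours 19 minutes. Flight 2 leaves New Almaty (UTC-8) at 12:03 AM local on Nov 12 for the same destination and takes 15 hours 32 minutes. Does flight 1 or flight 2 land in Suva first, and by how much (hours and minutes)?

the second, by 8 hours 26 minutes

Flight 1 in UTC: 5:42 AM − 9:00 = 8:42 PM on Nov 12.
+11 hours and 19 minutes → arrive 8:01 AM UTC on Nov 13.
Flight 2 in UTC: 12:03 AM + 8:00 = 8:03 AM on Nov 12.
+15 hours 32 minutes → arrive 11:35 PM UTC on Nov 12.
Flight 2 lands earlier by 8 hours 26 minutes.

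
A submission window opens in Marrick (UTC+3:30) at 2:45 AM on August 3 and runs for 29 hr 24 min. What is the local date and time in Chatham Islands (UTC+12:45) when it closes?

Chatham Islands is 9:15 ahead of Marrick.
After 29 hours and 24 minutes it is 8:09 AM (Aug 4) in Marrick.
Shift by the zone difference: 8:09 AM + 9:15 = 5:24 PM on Aug 4 in Chatham Islands.

5:24 PM on Aug 4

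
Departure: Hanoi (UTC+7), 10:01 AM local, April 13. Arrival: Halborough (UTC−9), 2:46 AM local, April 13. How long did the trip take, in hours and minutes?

Departure in UTC: 10:01 AM − 7:00 = 3:01 AM on Apr 13.
Arrival in UTC: 2:46 AM + 9:00 = 11:46 AM on Apr 13.
Elapsed = 11:46 AM − 3:01 AM = 8 hours 45 minutes.

8 hours 45 minutes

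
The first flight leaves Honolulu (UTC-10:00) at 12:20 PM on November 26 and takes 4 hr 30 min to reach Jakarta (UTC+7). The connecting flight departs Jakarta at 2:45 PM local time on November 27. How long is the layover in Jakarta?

4 hours 55 minutes

Convert departure to UTC: 12:20 PM + 10:00 = 10:20 PM UTC on Nov 26.
Add 4 hours and 30 minutes flight time → 2:50 AM UTC (Nov 27).
Jakarta is UTC+7:00, so local arrival = 2:50 AM + 7:00 = 9:50 AM on Nov 27.
Layover = 2:45 PM − 9:50 AM = 4 hours 55 minutes.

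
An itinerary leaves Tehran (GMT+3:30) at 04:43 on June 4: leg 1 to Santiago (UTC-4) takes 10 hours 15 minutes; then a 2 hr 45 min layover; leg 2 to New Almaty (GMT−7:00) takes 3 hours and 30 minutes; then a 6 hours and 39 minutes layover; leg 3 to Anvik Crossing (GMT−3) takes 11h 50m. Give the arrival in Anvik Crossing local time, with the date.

Convert departure to UTC: 04:43 − 3:30 = 01:13 UTC on Jun 4.
Add 10 hours and 15 minutes leg 1 → 11:28 UTC.
Add 2 hours and 45 minutes layover in Santiago → 14:13 UTC.
Add 3 hours 30 minutes leg 2 → 17:43 UTC.
Add 6 hours and 39 minutes layover in New Almaty → 00:22 UTC (Jun 5).
Add 11 hours 50 minutes leg 3 → 12:12 UTC.
Anvik Crossing is UTC−3:00, so local arrival = 12:12 − 3:00 = 09:12 on Jun 5.

09:12 on June 5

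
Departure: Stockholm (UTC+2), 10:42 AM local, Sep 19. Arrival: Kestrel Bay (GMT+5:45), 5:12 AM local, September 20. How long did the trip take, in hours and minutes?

Departure in UTC: 10:42 AM − 2:00 = 8:42 AM on Sep 19.
Arrival in UTC: 5:12 AM − 5:45 = 11:27 PM on Sep 19.
Elapsed = 11:27 PM − 8:42 AM = 14 hours 45 minutes.

14 hours 45 minutes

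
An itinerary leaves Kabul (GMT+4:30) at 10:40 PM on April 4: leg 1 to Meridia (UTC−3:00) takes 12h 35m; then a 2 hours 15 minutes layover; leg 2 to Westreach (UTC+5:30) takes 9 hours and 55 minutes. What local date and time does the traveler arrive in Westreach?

Convert departure to UTC: 10:40 PM − 4:30 = 6:10 PM UTC on Apr 4.
Add 12 hours and 35 minutes leg 1 → 6:45 AM UTC (Apr 5).
Add 2 hours and 15 minutes layover in Meridia → 9:00 AM UTC.
Add 9 hours and 55 minutes leg 2 → 6:55 PM UTC.
Westreach is UTC+5:30, so local arrival = 6:55 PM + 5:30 = 12:25 AM on Apr 6.

12:25 AM on April 6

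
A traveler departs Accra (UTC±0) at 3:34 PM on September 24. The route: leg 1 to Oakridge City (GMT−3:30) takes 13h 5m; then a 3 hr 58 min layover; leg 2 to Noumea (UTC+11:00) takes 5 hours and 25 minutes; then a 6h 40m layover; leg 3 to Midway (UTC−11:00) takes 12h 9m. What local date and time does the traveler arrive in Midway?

Accra is at UTC+0, so departure is already 3:34 PM UTC on Sep 24.
Add 13 hours 5 minutes leg 1 → 4:39 AM UTC (Sep 25).
Add 3 hours and 58 minutes layover in Oakridge City → 8:37 AM UTC.
Add 5 hours and 25 minutes leg 2 → 2:02 PM UTC.
Add 6 hours and 40 minutes layover in Noumea → 8:42 PM UTC.
Add 12 hours 9 minutes leg 3 → 8:51 AM UTC (Sep 26).
Midway is UTC−11:00, so local arrival = 8:51 AM − 11:00 = 9:51 PM on Sep 25.

9:51 PM on Sep 25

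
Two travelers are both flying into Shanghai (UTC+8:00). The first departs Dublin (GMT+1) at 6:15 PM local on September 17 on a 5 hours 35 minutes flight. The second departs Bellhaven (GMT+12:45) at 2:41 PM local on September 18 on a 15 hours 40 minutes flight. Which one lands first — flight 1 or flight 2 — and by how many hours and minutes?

the first, by 18 hours 46 minutes

Flight 1 in UTC: 6:15 PM − 1:00 = 5:15 PM on Sep 17.
+5 hours 35 minutes → arrive 10:50 PM UTC on Sep 17.
Flight 2 in UTC: 2:41 PM − 12:45 = 1:56 AM on Sep 18.
+15 hours 40 minutes → arrive 5:36 PM UTC on Sep 18.
Flight 1 lands earlier by 18 hours 46 minutes.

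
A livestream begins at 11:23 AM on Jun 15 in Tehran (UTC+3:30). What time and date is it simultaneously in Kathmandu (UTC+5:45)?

In UTC: 11:23 AM − 3:30 = 7:53 AM on Jun 15.
Kathmandu is UTC+5:45: 7:53 AM + 5:45 = 1:38 PM on Jun 15.

1:38 PM on June 15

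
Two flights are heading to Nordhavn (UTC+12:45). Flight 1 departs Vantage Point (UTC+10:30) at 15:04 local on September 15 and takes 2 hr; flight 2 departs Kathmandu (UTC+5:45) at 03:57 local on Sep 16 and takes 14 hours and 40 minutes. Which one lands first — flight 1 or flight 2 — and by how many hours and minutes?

the first, by 30 hours 18 minutes

Flight 1 in UTC: 15:04 − 10:30 = 04:34 on Sep 15.
+2 hours → arrive 06:34 UTC on Sep 15.
Flight 2 in UTC: 03:57 − 5:45 = 22:12 on Sep 15.
+14 hours and 40 minutes → arrive 12:52 UTC on Sep 16.
Flight 1 lands earlier by 30 hours 18 minutes.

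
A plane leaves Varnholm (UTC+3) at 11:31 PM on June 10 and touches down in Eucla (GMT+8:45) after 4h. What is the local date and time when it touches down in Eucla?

9:16 AM on June 11

Convert departure to UTC: 11:31 PM − 3:00 = 8:31 PM UTC on Jun 10.
Add 4 hours travel time → 12:31 AM UTC (Jun 11).
Eucla is UTC+8:45, so local arrival = 12:31 AM + 8:45 = 9:16 AM on Jun 11.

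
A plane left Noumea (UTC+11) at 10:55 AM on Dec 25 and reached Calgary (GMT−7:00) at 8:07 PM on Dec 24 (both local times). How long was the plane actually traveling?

Departure in UTC: 10:55 AM − 11:00 = 11:55 PM on Dec 24.
Arrival in UTC: 8:07 PM + 7:00 = 3:07 AM on Dec 25.
Elapsed = 3:07 AM − 11:55 PM (+1 day) = 3 hours 12 minutes.

3 hours 12 minutes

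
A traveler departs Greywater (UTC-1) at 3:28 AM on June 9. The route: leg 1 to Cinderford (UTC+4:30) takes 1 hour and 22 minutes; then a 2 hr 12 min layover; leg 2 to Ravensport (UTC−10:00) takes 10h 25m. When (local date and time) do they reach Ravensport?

8:27 AM on June 9

Convert departure to UTC: 3:28 AM + 1:00 = 4:28 AM UTC on Jun 9.
Add 1 hour 22 minutes leg 1 → 5:50 AM UTC.
Add 2 hours 12 minutes layover in Cinderford → 8:02 AM UTC.
Add 10 hours and 25 minutes leg 2 → 6:27 PM UTC.
Ravensport is UTC−10:00, so local arrival = 6:27 PM − 10:00 = 8:27 AM on Jun 9.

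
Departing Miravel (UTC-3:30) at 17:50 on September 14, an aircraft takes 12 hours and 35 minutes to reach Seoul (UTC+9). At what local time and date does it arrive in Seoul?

Convert departure to UTC: 17:50 + 3:30 = 21:20 UTC on Sep 14.
Add 12 hours 35 minutes travel time → 09:55 UTC (Sep 15).
Seoul is UTC+9:00, so local arrival = 09:55 + 9:00 = 18:55 on Sep 15.

18:55 on Sep 15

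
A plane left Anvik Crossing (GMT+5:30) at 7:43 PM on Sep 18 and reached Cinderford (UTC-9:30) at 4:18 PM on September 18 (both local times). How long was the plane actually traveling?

Departure in UTC: 7:43 PM − 5:30 = 2:13 PM on Sep 18.
Arrival in UTC: 4:18 PM + 9:30 = 1:48 AM on Sep 19.
Elapsed = 1:48 AM − 2:13 PM (+1 day) = 11 hours 35 minutes.

11 hours 35 minutes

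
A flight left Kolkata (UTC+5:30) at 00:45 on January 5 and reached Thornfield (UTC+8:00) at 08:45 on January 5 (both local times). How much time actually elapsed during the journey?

Departure in UTC: 00:45 − 5:30 = 19:15 on Jan 4.
Arrival in UTC: 08:45 − 8:00 = 00:45 on Jan 5.
Elapsed = 00:45 − 19:15 (+1 day) = 5 hours 30 minutes.

5 hours 30 minutes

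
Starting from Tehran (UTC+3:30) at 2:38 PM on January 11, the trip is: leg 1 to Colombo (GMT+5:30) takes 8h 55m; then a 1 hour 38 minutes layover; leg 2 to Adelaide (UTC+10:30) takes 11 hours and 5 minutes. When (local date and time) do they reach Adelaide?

7:16 PM on Jan 12

Convert departure to UTC: 2:38 PM − 3:30 = 11:08 AM UTC on Jan 11.
Add 8 hours 55 minutes leg 1 → 8:03 PM UTC.
Add 1 hour 38 minutes layover in Colombo → 9:41 PM UTC.
Add 11 hours 5 minutes leg 2 → 8:46 AM UTC (Jan 12).
Adelaide is UTC+10:30, so local arrival = 8:46 AM + 10:30 = 7:16 PM on Jan 12.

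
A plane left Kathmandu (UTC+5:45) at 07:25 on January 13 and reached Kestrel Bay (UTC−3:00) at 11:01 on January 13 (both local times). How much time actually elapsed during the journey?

12 hours 21 minutes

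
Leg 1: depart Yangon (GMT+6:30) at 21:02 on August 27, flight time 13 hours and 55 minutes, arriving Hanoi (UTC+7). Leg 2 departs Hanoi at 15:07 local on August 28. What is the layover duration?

Convert departure to UTC: 21:02 − 6:30 = 14:32 UTC on Aug 27.
Add 13 hours 55 minutes flight time → 04:27 UTC (Aug 28).
Hanoi is UTC+7:00, so local arrival = 04:27 + 7:00 = 11:27 on Aug 28.
Layover = 15:07 − 11:27 = 3 hours 40 minutes.

3 hours 40 minutes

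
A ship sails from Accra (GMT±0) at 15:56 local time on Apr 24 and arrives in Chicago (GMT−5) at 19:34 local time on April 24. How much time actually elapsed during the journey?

Departure is already UTC: 15:56 on Apr 24.
Arrival in UTC: 19:34 + 5:00 = 00:34 on Apr 25.
Elapsed = 00:34 − 15:56 (+1 day) = 8 hours 38 minutes.

8 hours 38 minutes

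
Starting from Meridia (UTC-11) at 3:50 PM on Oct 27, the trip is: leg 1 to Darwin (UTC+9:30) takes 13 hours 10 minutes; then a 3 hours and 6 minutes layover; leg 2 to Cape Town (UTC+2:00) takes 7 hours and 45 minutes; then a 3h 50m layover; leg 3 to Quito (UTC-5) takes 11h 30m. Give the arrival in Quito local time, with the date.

1:11 PM on October 29

Convert departure to UTC: 3:50 PM + 11:00 = 2:50 AM UTC on Oct 28.
Add 13 hours and 10 minutes leg 1 → 4:00 PM UTC.
Add 3 hours and 6 minutes layover in Darwin → 7:06 PM UTC.
Add 7 hours and 45 minutes leg 2 → 2:51 AM UTC (Oct 29).
Add 3 hours and 50 minutes layover in Cape Town → 6:41 AM UTC.
Add 11 hours and 30 minutes leg 3 → 6:11 PM UTC.
Quito is UTC−5:00, so local arrival = 6:11 PM − 5:00 = 1:11 PM on Oct 29.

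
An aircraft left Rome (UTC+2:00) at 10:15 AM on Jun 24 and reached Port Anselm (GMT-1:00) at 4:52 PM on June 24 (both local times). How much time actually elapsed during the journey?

9 hours 37 minutes

Departure in UTC: 10:15 AM − 2:00 = 8:15 AM on Jun 24.
Arrival in UTC: 4:52 PM + 1:00 = 5:52 PM on Jun 24.
Elapsed = 5:52 PM − 8:15 AM = 9 hours 37 minutes.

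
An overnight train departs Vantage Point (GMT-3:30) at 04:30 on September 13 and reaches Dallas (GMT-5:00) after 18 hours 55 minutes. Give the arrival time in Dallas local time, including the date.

21:55 on September 13

Convert departure to UTC: 04:30 + 3:30 = 08:00 UTC on Sep 13.
Add 18 hours 55 minutes travel time → 02:55 UTC (Sep 14).
Dallas is UTC−5:00, so local arrival = 02:55 − 5:00 = 21:55 on Sep 13.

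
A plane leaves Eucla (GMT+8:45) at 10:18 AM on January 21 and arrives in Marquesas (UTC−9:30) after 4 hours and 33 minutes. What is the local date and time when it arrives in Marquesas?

Convert departure to UTC: 10:18 AM − 8:45 = 1:33 AM UTC on Jan 21.
Add 4 hours 33 minutes travel time → 6:06 AM UTC.
Marquesas is UTC−9:30, so local arrival = 6:06 AM − 9:30 = 8:36 PM on Jan 20.

8:36 PM on Jan 20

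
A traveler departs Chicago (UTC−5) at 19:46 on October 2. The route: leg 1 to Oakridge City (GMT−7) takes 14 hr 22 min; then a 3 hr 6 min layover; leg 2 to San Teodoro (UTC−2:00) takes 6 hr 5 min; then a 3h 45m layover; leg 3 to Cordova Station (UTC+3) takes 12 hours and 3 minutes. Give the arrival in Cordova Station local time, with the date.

19:07 on October 4

Convert departure to UTC: 19:46 + 5:00 = 00:46 UTC on Oct 3.
Add 14 hours and 22 minutes leg 1 → 15:08 UTC.
Add 3 hours and 6 minutes layover in Oakridge City → 18:14 UTC.
Add 6 hours and 5 minutes leg 2 → 00:19 UTC (Oct 4).
Add 3 hours and 45 minutes layover in San Teodoro → 04:04 UTC.
Add 12 hours and 3 minutes leg 3 → 16:07 UTC.
Cordova Station is UTC+3:00, so local arrival = 16:07 + 3:00 = 19:07 on Oct 4.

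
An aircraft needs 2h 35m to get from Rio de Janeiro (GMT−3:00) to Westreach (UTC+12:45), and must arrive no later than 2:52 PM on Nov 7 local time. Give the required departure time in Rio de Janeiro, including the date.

Target arrival in UTC: 2:52 PM − 12:45 = 2:07 AM on Nov 7.
Subtract 2 hours 35 minutes → departure 11:32 PM UTC on Nov 6.
Rio de Janeiro is UTC−3:00: 11:32 PM − 3:00 = 8:32 PM on Nov 6.

8:32 PM on November 6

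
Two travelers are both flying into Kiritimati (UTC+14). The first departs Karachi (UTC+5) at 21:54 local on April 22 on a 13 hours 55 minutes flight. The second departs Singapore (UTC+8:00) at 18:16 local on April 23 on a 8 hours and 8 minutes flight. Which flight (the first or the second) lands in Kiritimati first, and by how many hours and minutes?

Flight 1 in UTC: 21:54 − 5:00 = 16:54 on Apr 22.
+13 hours 55 minutes → arrive 06:49 UTC on Apr 23.
Flight 2 in UTC: 18:16 − 8:00 = 10:16 on Apr 23.
+8 hours and 8 minutes → arrive 18:24 UTC on Apr 23.
Flight 1 lands earlier by 11 hours 35 minutes.

the first, by 11 hours 35 minutes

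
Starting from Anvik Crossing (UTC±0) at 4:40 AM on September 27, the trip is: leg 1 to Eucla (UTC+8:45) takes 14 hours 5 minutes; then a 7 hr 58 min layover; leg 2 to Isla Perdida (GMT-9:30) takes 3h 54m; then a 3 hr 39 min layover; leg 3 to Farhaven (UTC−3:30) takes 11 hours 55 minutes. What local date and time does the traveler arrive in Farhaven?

Anvik Crossing is at UTC+0, so departure is already 4:40 AM UTC on Sep 27.
Add 14 hours 5 minutes leg 1 → 6:45 PM UTC.
Add 7 hours and 58 minutes layover in Eucla → 2:43 AM UTC (Sep 28).
Add 3 hours 54 minutes leg 2 → 6:37 AM UTC.
Add 3 hours and 39 minutes layover in Isla Perdida → 10:16 AM UTC.
Add 11 hours and 55 minutes leg 3 → 10:11 PM UTC.
Farhaven is UTC−3:30, so local arrival = 10:11 PM − 3:30 = 6:41 PM on Sep 28.

6:41 PM on September 28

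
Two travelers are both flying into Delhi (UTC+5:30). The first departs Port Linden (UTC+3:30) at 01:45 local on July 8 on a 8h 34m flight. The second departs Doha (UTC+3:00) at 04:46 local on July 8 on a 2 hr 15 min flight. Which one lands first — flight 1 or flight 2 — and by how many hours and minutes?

the second, by 2 hours 48 minutes

Flight 1 in UTC: 01:45 − 3:30 = 22:15 on Jul 7.
+8 hours and 34 minutes → arrive 06:49 UTC on Jul 8.
Flight 2 in UTC: 04:46 − 3:00 = 01:46 on Jul 8.
+2 hours 15 minutes → arrive 04:01 UTC on Jul 8.
Flight 2 lands earlier by 2 hours 48 minutes.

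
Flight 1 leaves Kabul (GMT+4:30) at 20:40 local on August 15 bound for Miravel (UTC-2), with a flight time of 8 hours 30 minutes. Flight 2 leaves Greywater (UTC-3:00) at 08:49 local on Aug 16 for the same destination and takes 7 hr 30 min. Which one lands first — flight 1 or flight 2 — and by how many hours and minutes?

Flight 1 in UTC: 20:40 − 4:30 = 16:10 on Aug 15.
+8 hours 30 minutes → arrive 00:40 UTC on Aug 16.
Flight 2 in UTC: 08:49 + 3:00 = 11:49 on Aug 16.
+7 hours and 30 minutes → arrive 19:19 UTC on Aug 16.
Flight 1 lands earlier by 18 hours 39 minutes.

the first, by 18 hours 39 minutes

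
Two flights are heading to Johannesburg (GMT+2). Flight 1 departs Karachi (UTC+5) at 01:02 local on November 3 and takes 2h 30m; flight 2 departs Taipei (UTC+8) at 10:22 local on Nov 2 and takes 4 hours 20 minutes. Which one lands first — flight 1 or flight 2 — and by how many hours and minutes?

the second, by 15 hours 50 minutes

Flight 1 in UTC: 01:02 − 5:00 = 20:02 on Nov 2.
+2 hours and 30 minutes → arrive 22:32 UTC on Nov 2.
Flight 2 in UTC: 10:22 − 8:00 = 02:22 on Nov 2.
+4 hours and 20 minutes → arrive 06:42 UTC on Nov 2.
Flight 2 lands earlier by 15 hours 50 minutes.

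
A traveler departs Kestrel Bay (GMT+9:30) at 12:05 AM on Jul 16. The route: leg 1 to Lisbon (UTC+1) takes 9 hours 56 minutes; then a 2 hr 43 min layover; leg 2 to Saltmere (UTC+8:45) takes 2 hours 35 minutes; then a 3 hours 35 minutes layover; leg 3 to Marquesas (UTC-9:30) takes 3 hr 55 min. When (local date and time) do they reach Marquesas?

3:49 AM on Jul 16

Convert departure to UTC: 12:05 AM − 9:30 = 2:35 PM UTC on Jul 15.
Add 9 hours and 56 minutes leg 1 → 12:31 AM UTC (Jul 16).
Add 2 hours and 43 minutes layover in Lisbon → 3:14 AM UTC.
Add 2 hours and 35 minutes leg 2 → 5:49 AM UTC.
Add 3 hours and 35 minutes layover in Saltmere → 9:24 AM UTC.
Add 3 hours 55 minutes leg 3 → 1:19 PM UTC.
Marquesas is UTC−9:30, so local arrival = 1:19 PM − 9:30 = 3:49 AM on Jul 16.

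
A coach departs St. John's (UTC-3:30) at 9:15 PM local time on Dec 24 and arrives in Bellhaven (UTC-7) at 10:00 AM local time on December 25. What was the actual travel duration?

16 hours 15 minutes

Departure in UTC: 9:15 PM + 3:30 = 12:45 AM on Dec 25.
Arrival in UTC: 10:00 AM + 7:00 = 5:00 PM on Dec 25.
Elapsed = 5:00 PM − 12:45 AM = 16 hours 15 minutes.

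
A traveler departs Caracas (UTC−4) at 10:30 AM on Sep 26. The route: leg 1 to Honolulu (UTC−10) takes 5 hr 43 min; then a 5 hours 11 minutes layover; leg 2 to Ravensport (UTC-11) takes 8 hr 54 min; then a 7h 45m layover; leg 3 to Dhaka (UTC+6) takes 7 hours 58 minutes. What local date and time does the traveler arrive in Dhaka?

Convert departure to UTC: 10:30 AM + 4:00 = 2:30 PM UTC on Sep 26.
Add 5 hours and 43 minutes leg 1 → 8:13 PM UTC.
Add 5 hours and 11 minutes layover in Honolulu → 1:24 AM UTC (Sep 27).
Add 8 hours and 54 minutes leg 2 → 10:18 AM UTC.
Add 7 hours and 45 minutes layover in Ravensport → 6:03 PM UTC.
Add 7 hours and 58 minutes leg 3 → 2:01 AM UTC (Sep 28).
Dhaka is UTC+6:00, so local arrival = 2:01 AM + 6:00 = 8:01 AM on Sep 28.

8:01 AM on September 28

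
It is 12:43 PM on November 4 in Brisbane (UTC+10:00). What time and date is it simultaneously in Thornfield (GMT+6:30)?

In UTC: 12:43 PM − 10:00 = 2:43 AM on Nov 4.
Thornfield is UTC+6:30: 2:43 AM + 6:30 = 9:13 AM on Nov 4.

9:13 AM on November 4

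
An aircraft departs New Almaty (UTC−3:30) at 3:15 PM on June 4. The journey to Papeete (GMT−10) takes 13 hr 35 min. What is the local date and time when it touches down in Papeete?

Convert departure to UTC: 3:15 PM + 3:30 = 6:45 PM UTC on Jun 4.
Add 13 hours 35 minutes travel time → 8:20 AM UTC (Jun 5).
Papeete is UTC−10:00, so local arrival = 8:20 AM − 10:00 = 10:20 PM on Jun 4.

10:20 PM on June 4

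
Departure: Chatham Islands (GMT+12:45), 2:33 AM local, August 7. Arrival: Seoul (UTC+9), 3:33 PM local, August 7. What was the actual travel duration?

Departure in UTC: 2:33 AM − 12:45 = 1:48 PM on Aug 6.
Arrival in UTC: 3:33 PM − 9:00 = 6:33 AM on Aug 7.
Elapsed = 6:33 AM − 1:48 PM (+1 day) = 16 hours 45 minutes.

16 hours 45 minutes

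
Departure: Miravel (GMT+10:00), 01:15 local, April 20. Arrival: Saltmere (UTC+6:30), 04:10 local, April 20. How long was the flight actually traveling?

Departure in UTC: 01:15 − 10:00 = 15:15 on Apr 19.
Arrival in UTC: 04:10 − 6:30 = 21:40 on Apr 19.
Elapsed = 21:40 − 15:15 = 6 hours 25 minutes.

6 hours 25 minutes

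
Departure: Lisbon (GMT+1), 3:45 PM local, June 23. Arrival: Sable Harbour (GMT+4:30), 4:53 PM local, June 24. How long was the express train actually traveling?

21 hours 38 minutes

Departure in UTC: 3:45 PM − 1:00 = 2:45 PM on Jun 23.
Arrival in UTC: 4:53 PM − 4:30 = 12:23 PM on Jun 24.
Elapsed = 12:23 PM − 2:45 PM (+1 day) = 21 hours 38 minutes.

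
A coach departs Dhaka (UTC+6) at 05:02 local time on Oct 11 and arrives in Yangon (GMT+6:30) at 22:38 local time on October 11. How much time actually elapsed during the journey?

17 hours 6 minutes

Departure in UTC: 05:02 − 6:00 = 23:02 on Oct 10.
Arrival in UTC: 22:38 − 6:30 = 16:08 on Oct 11.
Elapsed = 16:08 − 23:02 (+1 day) = 17 hours 6 minutes.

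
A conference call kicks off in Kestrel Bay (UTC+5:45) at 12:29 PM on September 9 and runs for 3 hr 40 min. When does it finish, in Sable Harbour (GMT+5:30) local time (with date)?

Convert start to UTC: 12:29 PM − 5:45 = 6:44 AM UTC on Sep 9.
Add 3 hours 40 minutes duration → 10:24 AM UTC.
Sable Harbour is UTC+5:30, so local end time = 10:24 AM + 5:30 = 3:54 PM on Sep 9.

3:54 PM on September 9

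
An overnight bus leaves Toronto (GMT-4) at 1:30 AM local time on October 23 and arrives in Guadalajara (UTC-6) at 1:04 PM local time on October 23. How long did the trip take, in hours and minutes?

13 hours 34 minutes

Guadalajara is 2:00 behind Toronto.
Clock-face elapsed time (ignoring zones) is 11 hours 34 minutes.
Actual elapsed = 11 hours 34 minutes + 2:00 = 13 hours 34 minutes.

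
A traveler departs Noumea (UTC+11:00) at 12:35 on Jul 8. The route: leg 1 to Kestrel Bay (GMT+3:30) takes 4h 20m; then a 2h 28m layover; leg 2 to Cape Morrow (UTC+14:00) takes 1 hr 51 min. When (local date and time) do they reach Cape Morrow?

Convert departure to UTC: 12:35 − 11:00 = 01:35 UTC on Jul 8.
Add 4 hours 20 minutes leg 1 → 05:55 UTC.
Add 2 hours 28 minutes layover in Kestrel Bay → 08:23 UTC.
Add 1 hour 51 minutes leg 2 → 10:14 UTC.
Cape Morrow is UTC+14:00, so local arrival = 10:14 + 14:00 = 00:14 on Jul 9.

00:14 on July 9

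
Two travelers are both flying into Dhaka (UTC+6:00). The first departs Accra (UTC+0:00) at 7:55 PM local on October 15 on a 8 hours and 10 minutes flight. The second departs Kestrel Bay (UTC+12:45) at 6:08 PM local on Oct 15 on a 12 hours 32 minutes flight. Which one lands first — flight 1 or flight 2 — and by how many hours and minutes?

Flight 1 departs at 7:55 PM UTC (Oct 15).
+8 hours 10 minutes → arrive 4:05 AM UTC on Oct 16.
Flight 2 in UTC: 6:08 PM − 12:45 = 5:23 AM on Oct 15.
+12 hours 32 minutes → arrive 5:55 PM UTC on Oct 15.
Flight 2 lands earlier by 10 hours 10 minutes.

the second, by 10 hours 10 minutes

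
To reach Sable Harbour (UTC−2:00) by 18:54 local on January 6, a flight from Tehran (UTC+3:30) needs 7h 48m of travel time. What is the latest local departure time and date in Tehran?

Target arrival in UTC: 18:54 + 2:00 = 20:54 on Jan 6.
Subtract 7 hours and 48 minutes → departure 13:06 UTC on Jan 6.
Tehran is UTC+3:30: 13:06 + 3:30 = 16:36 on Jan 6.

16:36 on January 6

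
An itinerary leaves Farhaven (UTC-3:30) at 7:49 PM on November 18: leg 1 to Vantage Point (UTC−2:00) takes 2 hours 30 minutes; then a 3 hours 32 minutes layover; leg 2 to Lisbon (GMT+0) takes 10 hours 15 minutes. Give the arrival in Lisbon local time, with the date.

3:36 PM on Nov 19

Convert departure to UTC: 7:49 PM + 3:30 = 11:19 PM UTC on Nov 18.
Add 2 hours and 30 minutes leg 1 → 1:49 AM UTC (Nov 19).
Add 3 hours 32 minutes layover in Vantage Point → 5:21 AM UTC.
Add 10 hours and 15 minutes leg 2 → 3:36 PM UTC.
Lisbon is UTC+0, so local arrival is the same: 3:36 PM on Nov 19.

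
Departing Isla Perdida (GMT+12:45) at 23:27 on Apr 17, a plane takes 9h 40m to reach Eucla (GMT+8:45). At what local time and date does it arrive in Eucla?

Convert departure to UTC: 23:27 − 12:45 = 10:42 UTC on Apr 17.
Add 9 hours 40 minutes travel time → 20:22 UTC.
Eucla is UTC+8:45, so local arrival = 20:22 + 8:45 = 05:07 on Apr 18.

05:07 on April 18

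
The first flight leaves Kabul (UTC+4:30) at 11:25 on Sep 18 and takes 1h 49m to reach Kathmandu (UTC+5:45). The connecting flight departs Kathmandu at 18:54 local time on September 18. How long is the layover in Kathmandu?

Convert departure to UTC: 11:25 − 4:30 = 06:55 UTC on Sep 18.
Add 1 hour and 49 minutes flight time → 08:44 UTC.
Kathmandu is UTC+5:45, so local arrival = 08:44 + 5:45 = 14:29 on Sep 18.
Layover = 18:54 − 14:29 = 4 hours 25 minutes.

4 hours 25 minutes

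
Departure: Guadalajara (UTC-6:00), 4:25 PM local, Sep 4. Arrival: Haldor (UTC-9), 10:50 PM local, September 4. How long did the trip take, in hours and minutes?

9 hours 25 minutes

Departure in UTC: 4:25 PM + 6:00 = 10:25 PM on Sep 4.
Arrival in UTC: 10:50 PM + 9:00 = 7:50 AM on Sep 5.
Elapsed = 7:50 AM − 10:25 PM (+1 day) = 9 hours 25 minutes.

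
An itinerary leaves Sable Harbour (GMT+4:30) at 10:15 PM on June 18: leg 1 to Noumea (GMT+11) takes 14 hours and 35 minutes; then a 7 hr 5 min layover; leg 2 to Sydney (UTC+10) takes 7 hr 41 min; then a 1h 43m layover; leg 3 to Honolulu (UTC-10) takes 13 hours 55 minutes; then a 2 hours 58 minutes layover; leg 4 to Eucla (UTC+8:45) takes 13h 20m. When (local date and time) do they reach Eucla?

3:47 PM on June 21

Convert departure to UTC: 10:15 PM − 4:30 = 5:45 PM UTC on Jun 18.
Add 14 hours 35 minutes leg 1 → 8:20 AM UTC (Jun 19).
Add 7 hours 5 minutes layover in Noumea → 3:25 PM UTC.
Add 7 hours 41 minutes leg 2 → 11:06 PM UTC.
Add 1 hour 43 minutes layover in Sydney → 12:49 AM UTC (Jun 20).
Add 13 hours and 55 minutes leg 3 → 2:44 PM UTC.
Add 2 hours 58 minutes layover in Honolulu → 5:42 PM UTC.
Add 13 hours and 20 minutes leg 4 → 7:02 AM UTC (Jun 21).
Eucla is UTC+8:45, so local arrival = 7:02 AM + 8:45 = 3:47 PM on Jun 21.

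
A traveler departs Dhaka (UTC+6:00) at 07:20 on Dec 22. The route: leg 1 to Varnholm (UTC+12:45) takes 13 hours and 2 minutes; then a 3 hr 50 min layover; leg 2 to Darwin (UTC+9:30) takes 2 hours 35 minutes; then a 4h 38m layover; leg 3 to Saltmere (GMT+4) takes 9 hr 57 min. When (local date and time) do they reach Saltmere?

Convert departure to UTC: 07:20 − 6:00 = 01:20 UTC on Dec 22.
Add 13 hours and 2 minutes leg 1 → 14:22 UTC.
Add 3 hours and 50 minutes layover in Varnholm → 18:12 UTC.
Add 2 hours and 35 minutes leg 2 → 20:47 UTC.
Add 4 hours and 38 minutes layover in Darwin → 01:25 UTC (Dec 23).
Add 9 hours 57 minutes leg 3 → 11:22 UTC.
Saltmere is UTC+4:00, so local arrival = 11:22 + 4:00 = 15:22 on Dec 23.

15:22 on December 23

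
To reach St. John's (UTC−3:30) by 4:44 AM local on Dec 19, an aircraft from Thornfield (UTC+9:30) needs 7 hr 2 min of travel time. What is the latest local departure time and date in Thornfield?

10:42 AM on December 19

Target arrival in UTC: 4:44 AM + 3:30 = 8:14 AM on Dec 19.
Subtract 7 hours and 2 minutes → departure 1:12 AM UTC on Dec 19.
Thornfield is UTC+9:30: 1:12 AM + 9:30 = 10:42 AM on Dec 19.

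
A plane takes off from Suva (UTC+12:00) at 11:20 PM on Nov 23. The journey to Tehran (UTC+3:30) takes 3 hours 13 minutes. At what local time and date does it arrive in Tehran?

Tehran is 8:30 behind Suva.
After 3 hours and 13 minutes it is 2:33 AM (Nov 24) in Suva.
Shift by the zone difference: 2:33 AM − 8:30 = 6:03 PM on Nov 23 in Tehran.

6:03 PM on November 23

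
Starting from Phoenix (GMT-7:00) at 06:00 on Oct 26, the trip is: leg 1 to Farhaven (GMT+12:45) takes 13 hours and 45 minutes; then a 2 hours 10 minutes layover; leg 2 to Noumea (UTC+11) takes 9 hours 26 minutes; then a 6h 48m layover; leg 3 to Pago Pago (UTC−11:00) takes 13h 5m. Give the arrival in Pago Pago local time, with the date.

23:14 on October 27

Convert departure to UTC: 06:00 + 7:00 = 13:00 UTC on Oct 26.
Add 13 hours and 45 minutes leg 1 → 02:45 UTC (Oct 27).
Add 2 hours 10 minutes layover in Farhaven → 04:55 UTC.
Add 9 hours and 26 minutes leg 2 → 14:21 UTC.
Add 6 hours 48 minutes layover in Noumea → 21:09 UTC.
Add 13 hours 5 minutes leg 3 → 10:14 UTC (Oct 28).
Pago Pago is UTC−11:00, so local arrival = 10:14 − 11:00 = 23:14 on Oct 27.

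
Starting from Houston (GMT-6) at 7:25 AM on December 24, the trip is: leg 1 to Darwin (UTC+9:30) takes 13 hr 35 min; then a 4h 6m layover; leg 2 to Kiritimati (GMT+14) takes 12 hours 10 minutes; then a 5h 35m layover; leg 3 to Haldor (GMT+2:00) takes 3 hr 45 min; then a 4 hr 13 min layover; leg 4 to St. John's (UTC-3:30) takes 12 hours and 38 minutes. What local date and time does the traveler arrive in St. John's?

5:57 PM on Dec 26

Convert departure to UTC: 7:25 AM + 6:00 = 1:25 PM UTC on Dec 24.
Add 13 hours and 35 minutes leg 1 → 3:00 AM UTC (Dec 25).
Add 4 hours and 6 minutes layover in Darwin → 7:06 AM UTC.
Add 12 hours 10 minutes leg 2 → 7:16 PM UTC.
Add 5 hours 35 minutes layover in Kiritimati → 12:51 AM UTC (Dec 26).
Add 3 hours 45 minutes leg 3 → 4:36 AM UTC.
Add 4 hours and 13 minutes layover in Haldor → 8:49 AM UTC.
Add 12 hours 38 minutes leg 4 → 9:27 PM UTC.
St. John's is UTC−3:30, so local arrival = 9:27 PM − 3:30 = 5:57 PM on Dec 26.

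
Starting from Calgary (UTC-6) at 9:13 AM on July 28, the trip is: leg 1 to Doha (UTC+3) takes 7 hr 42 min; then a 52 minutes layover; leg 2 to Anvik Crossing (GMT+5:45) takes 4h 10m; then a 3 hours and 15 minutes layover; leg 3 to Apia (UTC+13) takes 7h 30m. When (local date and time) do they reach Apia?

3:42 AM on July 30

Convert departure to UTC: 9:13 AM + 6:00 = 3:13 PM UTC on Jul 28.
Add 7 hours 42 minutes leg 1 → 10:55 PM UTC.
Add 52 minutes layover in Doha → 11:47 PM UTC.
Add 4 hours and 10 minutes leg 2 → 3:57 AM UTC (Jul 29).
Add 3 hours 15 minutes layover in Anvik Crossing → 7:12 AM UTC.
Add 7 hours and 30 minutes leg 3 → 2:42 PM UTC.
Apia is UTC+13:00, so local arrival = 2:42 PM + 13:00 = 3:42 AM on Jul 30.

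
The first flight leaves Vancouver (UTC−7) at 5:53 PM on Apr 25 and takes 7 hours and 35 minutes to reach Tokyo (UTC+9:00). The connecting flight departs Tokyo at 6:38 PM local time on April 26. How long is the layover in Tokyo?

1 hour 10 minutes

Convert departure to UTC: 5:53 PM + 7:00 = 12:53 AM UTC on Apr 26.
Add 7 hours and 35 minutes flight time → 8:28 AM UTC.
Tokyo is UTC+9:00, so local arrival = 8:28 AM + 9:00 = 5:28 PM on Apr 26.
Layover = 6:38 PM − 5:28 PM = 1 hour 10 minutes.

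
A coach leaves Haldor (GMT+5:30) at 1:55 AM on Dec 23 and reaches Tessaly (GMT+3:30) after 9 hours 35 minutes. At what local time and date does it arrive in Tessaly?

9:30 AM on Dec 23

Convert departure to UTC: 1:55 AM − 5:30 = 8:25 PM UTC on Dec 22.
Add 9 hours 35 minutes travel time → 6:00 AM UTC (Dec 23).
Tessaly is UTC+3:30, so local arrival = 6:00 AM + 3:30 = 9:30 AM on Dec 23.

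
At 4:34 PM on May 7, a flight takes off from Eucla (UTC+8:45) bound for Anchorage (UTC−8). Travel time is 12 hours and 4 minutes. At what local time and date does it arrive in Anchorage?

11:53 AM on May 7

Anchorage is 16:45 behind Eucla.
After 12 hours 4 minutes it is 4:38 AM (May 8) in Eucla.
Shift by the zone difference: 4:38 AM − 16:45 = 11:53 AM on May 7 in Anchorage.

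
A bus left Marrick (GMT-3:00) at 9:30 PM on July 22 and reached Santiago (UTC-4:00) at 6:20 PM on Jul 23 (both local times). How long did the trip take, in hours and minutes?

21 hours 50 minutes

Departure in UTC: 9:30 PM + 3:00 = 12:30 AM on Jul 23.
Arrival in UTC: 6:20 PM + 4:00 = 10:20 PM on Jul 23.
Elapsed = 10:20 PM − 12:30 AM = 21 hours 50 minutes.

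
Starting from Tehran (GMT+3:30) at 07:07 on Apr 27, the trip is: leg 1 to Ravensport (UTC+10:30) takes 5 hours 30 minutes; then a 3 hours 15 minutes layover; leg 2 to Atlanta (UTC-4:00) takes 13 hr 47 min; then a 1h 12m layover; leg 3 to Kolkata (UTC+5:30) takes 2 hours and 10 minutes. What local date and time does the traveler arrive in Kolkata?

11:01 on April 28

Convert departure to UTC: 07:07 − 3:30 = 03:37 UTC on Apr 27.
Add 5 hours and 30 minutes leg 1 → 09:07 UTC.
Add 3 hours 15 minutes layover in Ravensport → 12:22 UTC.
Add 13 hours 47 minutes leg 2 → 02:09 UTC (Apr 28).
Add 1 hour 12 minutes layover in Atlanta → 03:21 UTC.
Add 2 hours 10 minutes leg 3 → 05:31 UTC.
Kolkata is UTC+5:30, so local arrival = 05:31 + 5:30 = 11:01 on Apr 28.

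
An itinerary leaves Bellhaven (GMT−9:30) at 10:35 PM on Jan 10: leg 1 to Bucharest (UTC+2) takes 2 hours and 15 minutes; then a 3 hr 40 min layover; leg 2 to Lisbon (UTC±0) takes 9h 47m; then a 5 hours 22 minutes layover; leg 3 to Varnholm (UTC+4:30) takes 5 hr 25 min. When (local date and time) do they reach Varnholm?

Convert departure to UTC: 10:35 PM + 9:30 = 8:05 AM UTC on Jan 11.
Add 2 hours and 15 minutes leg 1 → 10:20 AM UTC.
Add 3 hours and 40 minutes layover in Bucharest → 2:00 PM UTC.
Add 9 hours and 47 minutes leg 2 → 11:47 PM UTC.
Add 5 hours and 22 minutes layover in Lisbon → 5:09 AM UTC (Jan 12).
Add 5 hours 25 minutes leg 3 → 10:34 AM UTC.
Varnholm is UTC+4:30, so local arrival = 10:34 AM + 4:30 = 3:04 PM on Jan 12.

3:04 PM on January 12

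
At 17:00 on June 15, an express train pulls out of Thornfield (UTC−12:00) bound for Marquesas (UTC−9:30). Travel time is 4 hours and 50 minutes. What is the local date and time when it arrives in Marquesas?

Marquesas is 2:30 ahead of Thornfield.
After 4 hours 50 minutes it is 21:50 in Thornfield.
Shift by the zone difference: 21:50 + 2:30 = 00:20 on Jun 16 in Marquesas.

00:20 on Jun 16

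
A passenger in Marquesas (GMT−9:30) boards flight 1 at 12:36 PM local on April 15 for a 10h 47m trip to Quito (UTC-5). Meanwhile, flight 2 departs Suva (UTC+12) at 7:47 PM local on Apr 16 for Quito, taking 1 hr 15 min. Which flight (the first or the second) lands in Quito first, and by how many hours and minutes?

the first, by 9 minutes

Flight 1 in UTC: 12:36 PM + 9:30 = 10:06 PM on Apr 15.
+10 hours and 47 minutes → arrive 8:53 AM UTC on Apr 16.
Flight 2 in UTC: 7:47 PM − 12:00 = 7:47 AM on Apr 16.
+1 hour 15 minutes → arrive 9:02 AM UTC on Apr 16.
Flight 1 lands earlier by 9 minutes.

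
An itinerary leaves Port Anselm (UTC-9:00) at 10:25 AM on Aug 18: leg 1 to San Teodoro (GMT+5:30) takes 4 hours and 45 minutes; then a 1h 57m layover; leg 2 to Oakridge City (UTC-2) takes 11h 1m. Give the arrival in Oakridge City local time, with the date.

11:08 AM on Aug 19

Convert departure to UTC: 10:25 AM + 9:00 = 7:25 PM UTC on Aug 18.
Add 4 hours 45 minutes leg 1 → 12:10 AM UTC (Aug 19).
Add 1 hour 57 minutes layover in San Teodoro → 2:07 AM UTC.
Add 11 hours and 1 minute leg 2 → 1:08 PM UTC.
Oakridge City is UTC−2:00, so local arrival = 1:08 PM − 2:00 = 11:08 AM on Aug 19.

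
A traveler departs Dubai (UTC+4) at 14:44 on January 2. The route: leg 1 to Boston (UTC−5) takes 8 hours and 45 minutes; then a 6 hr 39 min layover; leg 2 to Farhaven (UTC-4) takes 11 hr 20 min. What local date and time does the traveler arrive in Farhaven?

Convert departure to UTC: 14:44 − 4:00 = 10:44 UTC on Jan 2.
Add 8 hours and 45 minutes leg 1 → 19:29 UTC.
Add 6 hours and 39 minutes layover in Boston → 02:08 UTC (Jan 3).
Add 11 hours and 20 minutes leg 2 → 13:28 UTC.
Farhaven is UTC−4:00, so local arrival = 13:28 − 4:00 = 09:28 on Jan 3.

09:28 on Jan 3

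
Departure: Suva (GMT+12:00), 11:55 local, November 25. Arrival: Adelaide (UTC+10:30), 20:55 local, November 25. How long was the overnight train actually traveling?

Departure in UTC: 11:55 − 12:00 = 23:55 on Nov 24.
Arrival in UTC: 20:55 − 10:30 = 10:25 on Nov 25.
Elapsed = 10:25 − 23:55 (+1 day) = 10 hours 30 minutes.

10 hours 30 minutes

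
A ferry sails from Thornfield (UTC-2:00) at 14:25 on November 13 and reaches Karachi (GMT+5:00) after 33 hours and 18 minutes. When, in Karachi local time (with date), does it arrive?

06:43 on Nov 15

Karachi is 7:00 ahead of Thornfield.
After 33 hours 18 minutes it is 23:43 (Nov 14) in Thornfield.
Shift by the zone difference: 23:43 + 7:00 = 06:43 on Nov 15 in Karachi.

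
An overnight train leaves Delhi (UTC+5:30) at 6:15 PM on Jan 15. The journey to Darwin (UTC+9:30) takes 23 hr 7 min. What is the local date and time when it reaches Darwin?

9:22 PM on Jan 16

Convert departure to UTC: 6:15 PM − 5:30 = 12:45 PM UTC on Jan 15.
Add 23 hours and 7 minutes travel time → 11:52 AM UTC (Jan 16).
Darwin is UTC+9:30, so local arrival = 11:52 AM + 9:30 = 9:22 PM on Jan 16.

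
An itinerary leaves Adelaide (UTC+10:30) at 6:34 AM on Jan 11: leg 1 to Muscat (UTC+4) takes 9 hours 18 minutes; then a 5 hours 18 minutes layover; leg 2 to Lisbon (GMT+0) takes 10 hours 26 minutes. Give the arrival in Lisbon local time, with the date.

Convert departure to UTC: 6:34 AM − 10:30 = 8:04 PM UTC on Jan 10.
Add 9 hours and 18 minutes leg 1 → 5:22 AM UTC (Jan 11).
Add 5 hours 18 minutes layover in Muscat → 10:40 AM UTC.
Add 10 hours 26 minutes leg 2 → 9:06 PM UTC.
Lisbon is UTC+0, so local arrival is the same: 9:06 PM on Jan 11.

9:06 PM on January 11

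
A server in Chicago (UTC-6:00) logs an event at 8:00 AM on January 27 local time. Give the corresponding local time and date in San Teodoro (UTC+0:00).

2:00 PM on January 27

San Teodoro is 6:00 ahead of Chicago.
Shift by the zone difference: 8:00 AM + 6:00 = 2:00 PM on Jan 27 in San Teodoro.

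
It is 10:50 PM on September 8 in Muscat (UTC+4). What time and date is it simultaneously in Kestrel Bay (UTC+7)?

1:50 AM on September 9

Kestrel Bay is 3:00 ahead of Muscat.
Shift by the zone difference: 10:50 PM + 3:00 = 1:50 AM on Sep 9 in Kestrel Bay.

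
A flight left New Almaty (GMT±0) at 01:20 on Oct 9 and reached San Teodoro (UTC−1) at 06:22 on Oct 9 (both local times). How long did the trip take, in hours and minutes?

6 hours 2 minutes

Departure is already UTC: 01:20 on Oct 9.
Arrival in UTC: 06:22 + 1:00 = 07:22 on Oct 9.
Elapsed = 07:22 − 01:20 = 6 hours 2 minutes.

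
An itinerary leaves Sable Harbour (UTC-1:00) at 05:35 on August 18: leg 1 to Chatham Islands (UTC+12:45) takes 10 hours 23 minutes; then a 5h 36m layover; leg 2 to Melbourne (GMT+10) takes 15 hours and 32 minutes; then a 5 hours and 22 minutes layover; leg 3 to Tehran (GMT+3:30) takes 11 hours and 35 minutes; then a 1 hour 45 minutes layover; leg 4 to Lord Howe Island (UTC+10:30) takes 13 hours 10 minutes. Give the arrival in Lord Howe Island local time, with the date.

08:28 on August 21

Convert departure to UTC: 05:35 + 1:00 = 06:35 UTC on Aug 18.
Add 10 hours and 23 minutes leg 1 → 16:58 UTC.
Add 5 hours and 36 minutes layover in Chatham Islands → 22:34 UTC.
Add 15 hours and 32 minutes leg 2 → 14:06 UTC (Aug 19).
Add 5 hours 22 minutes layover in Melbourne → 19:28 UTC.
Add 11 hours 35 minutes leg 3 → 07:03 UTC (Aug 20).
Add 1 hour 45 minutes layover in Tehran → 08:48 UTC.
Add 13 hours and 10 minutes leg 4 → 21:58 UTC.
Lord Howe Island is UTC+10:30, so local arrival = 21:58 + 10:30 = 08:28 on Aug 21.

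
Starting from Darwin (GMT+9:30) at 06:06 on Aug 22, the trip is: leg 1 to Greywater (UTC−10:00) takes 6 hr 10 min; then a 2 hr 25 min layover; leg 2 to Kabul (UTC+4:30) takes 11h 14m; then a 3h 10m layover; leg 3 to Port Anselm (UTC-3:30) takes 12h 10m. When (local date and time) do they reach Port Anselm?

Convert departure to UTC: 06:06 − 9:30 = 20:36 UTC on Aug 21.
Add 6 hours 10 minutes leg 1 → 02:46 UTC (Aug 22).
Add 2 hours and 25 minutes layover in Greywater → 05:11 UTC.
Add 11 hours and 14 minutes leg 2 → 16:25 UTC.
Add 3 hours and 10 minutes layover in Kabul → 19:35 UTC.
Add 12 hours 10 minutes leg 3 → 07:45 UTC (Aug 23).
Port Anselm is UTC−3:30, so local arrival = 07:45 − 3:30 = 04:15 on Aug 23.

04:15 on August 23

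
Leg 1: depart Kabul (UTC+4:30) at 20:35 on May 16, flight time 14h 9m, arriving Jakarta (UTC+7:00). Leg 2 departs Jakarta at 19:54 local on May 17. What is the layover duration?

6 hours 40 minutes

Convert departure to UTC: 20:35 − 4:30 = 16:05 UTC on May 16.
Add 14 hours and 9 minutes flight time → 06:14 UTC (May 17).
Jakarta is UTC+7:00, so local arrival = 06:14 + 7:00 = 13:14 on May 17.
Layover = 19:54 − 13:14 = 6 hours 40 minutes.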